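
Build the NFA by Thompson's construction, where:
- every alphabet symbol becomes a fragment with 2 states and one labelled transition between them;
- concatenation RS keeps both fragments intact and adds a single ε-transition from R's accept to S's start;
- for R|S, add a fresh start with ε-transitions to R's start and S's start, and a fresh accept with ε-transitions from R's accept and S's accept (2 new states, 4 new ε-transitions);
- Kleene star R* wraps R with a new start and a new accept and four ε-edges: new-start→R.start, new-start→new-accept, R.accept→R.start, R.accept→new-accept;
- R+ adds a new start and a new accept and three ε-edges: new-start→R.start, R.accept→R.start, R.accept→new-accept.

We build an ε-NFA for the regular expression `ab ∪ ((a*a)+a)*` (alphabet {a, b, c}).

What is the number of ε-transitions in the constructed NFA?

Per subexpression:
Each of the 5 symbol leaves contributes 0 ε-transitions.
  ab — 1 ε-transition
  a* — 4 ε-transitions
  a*a — 5 ε-transitions
  (a*a)+ — 8 ε-transitions
  (a*a)+a — 9 ε-transitions
  ((a*a)+a)* — 13 ε-transitions
  ab ∪ ((a*a)+a)* — 18 ε-transitions

18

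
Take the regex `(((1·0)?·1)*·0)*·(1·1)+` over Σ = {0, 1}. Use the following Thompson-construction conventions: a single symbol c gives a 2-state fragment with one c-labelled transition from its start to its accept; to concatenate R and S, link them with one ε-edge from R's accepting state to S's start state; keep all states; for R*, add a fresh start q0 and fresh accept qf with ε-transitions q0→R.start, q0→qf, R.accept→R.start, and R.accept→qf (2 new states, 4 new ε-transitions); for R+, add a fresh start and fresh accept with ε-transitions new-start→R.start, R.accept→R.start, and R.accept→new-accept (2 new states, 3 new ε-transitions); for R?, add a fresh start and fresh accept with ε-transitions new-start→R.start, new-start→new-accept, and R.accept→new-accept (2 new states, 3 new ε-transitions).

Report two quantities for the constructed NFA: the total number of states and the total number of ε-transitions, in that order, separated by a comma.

20, 19

Per subexpression:
Each of the 6 symbol leaves contributes 2 states and 0 ε-transitions.
  1·0 → 4 states, 1 ε-transition
  (1·0)? → 6 states, 4 ε-transitions
  (1·0)?·1 → 8 states, 5 ε-transitions
  ((1·0)?·1)* → 10 states, 9 ε-transitions
  ((1·0)?·1)*·0 → 12 states, 10 ε-transitions
  (((1·0)?·1)*·0)* → 14 states, 14 ε-transitions
  1·1 → 4 states, 1 ε-transition
  (1·1)+ → 6 states, 4 ε-transitions
  (((1·0)?·1)*·0)*·(1·1)+ → 20 states, 19 ε-transitions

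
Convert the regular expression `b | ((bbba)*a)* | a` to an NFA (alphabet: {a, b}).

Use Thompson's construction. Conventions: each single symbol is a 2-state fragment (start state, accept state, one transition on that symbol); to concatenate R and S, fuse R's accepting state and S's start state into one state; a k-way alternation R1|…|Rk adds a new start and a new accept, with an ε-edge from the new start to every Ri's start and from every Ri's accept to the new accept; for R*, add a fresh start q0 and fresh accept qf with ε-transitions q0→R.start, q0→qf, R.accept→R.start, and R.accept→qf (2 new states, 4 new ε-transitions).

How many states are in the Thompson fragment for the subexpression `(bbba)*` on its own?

Fragment for `(bbba)*`:
Each of the 4 symbol leaves contributes a 2-state fragment.
  bbba = 5 states
  (bbba)* = 7 states

7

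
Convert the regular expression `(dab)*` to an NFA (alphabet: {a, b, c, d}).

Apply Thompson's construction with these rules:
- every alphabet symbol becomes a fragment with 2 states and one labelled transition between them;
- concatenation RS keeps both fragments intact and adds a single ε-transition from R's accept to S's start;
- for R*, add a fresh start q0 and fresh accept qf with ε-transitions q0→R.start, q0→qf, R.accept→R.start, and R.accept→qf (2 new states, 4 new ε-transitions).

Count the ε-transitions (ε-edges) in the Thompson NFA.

Bottom-up over the parse tree:
Each of the 3 symbol leaves contributes 0 ε-transitions.
  dab = 2 ε-transitions
  (dab)* = 6 ε-transitions

6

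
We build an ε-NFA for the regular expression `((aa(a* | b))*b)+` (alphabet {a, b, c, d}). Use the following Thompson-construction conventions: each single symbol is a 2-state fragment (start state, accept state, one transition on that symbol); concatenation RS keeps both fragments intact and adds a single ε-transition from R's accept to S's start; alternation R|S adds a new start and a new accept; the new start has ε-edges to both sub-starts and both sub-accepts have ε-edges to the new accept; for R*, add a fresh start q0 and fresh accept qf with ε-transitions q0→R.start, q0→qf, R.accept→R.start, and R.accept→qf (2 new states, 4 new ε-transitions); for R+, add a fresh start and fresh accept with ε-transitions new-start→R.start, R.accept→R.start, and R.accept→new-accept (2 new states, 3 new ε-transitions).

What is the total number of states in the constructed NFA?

18

By structural recursion:
Each of the 5 symbol leaves contributes a 2-state fragment.
  a* = 4 states
  a* | b = 8 states
  aa(a* | b) = 12 states
  (aa(a* | b))* = 14 states
  (aa(a* | b))*b = 16 states
  ((aa(a* | b))*b)+ = 18 states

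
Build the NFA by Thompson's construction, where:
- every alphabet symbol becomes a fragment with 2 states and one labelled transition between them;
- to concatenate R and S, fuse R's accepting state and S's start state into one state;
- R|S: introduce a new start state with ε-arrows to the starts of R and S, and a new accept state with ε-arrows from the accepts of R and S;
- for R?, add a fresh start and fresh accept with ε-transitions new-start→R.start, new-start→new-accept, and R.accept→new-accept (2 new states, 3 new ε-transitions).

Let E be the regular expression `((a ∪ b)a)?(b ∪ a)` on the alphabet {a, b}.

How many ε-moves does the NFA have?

By structural recursion:
Each of the 5 symbol leaves contributes 0 ε-transitions.
  a ∪ b : 4 ε-transitions
  (a ∪ b)a : 4 ε-transitions
  ((a ∪ b)a)? : 7 ε-transitions
  b ∪ a : 4 ε-transitions
  ((a ∪ b)a)?(b ∪ a) : 11 ε-transitions

11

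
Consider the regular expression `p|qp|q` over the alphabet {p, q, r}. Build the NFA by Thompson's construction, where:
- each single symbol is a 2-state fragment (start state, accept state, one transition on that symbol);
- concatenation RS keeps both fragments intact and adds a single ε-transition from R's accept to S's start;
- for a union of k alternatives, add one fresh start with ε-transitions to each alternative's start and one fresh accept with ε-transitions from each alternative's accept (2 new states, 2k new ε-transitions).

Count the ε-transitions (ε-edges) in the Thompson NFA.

By structural recursion:
Each of the 4 symbol leaves contributes 0 ε-transitions.
  qp = 1 ε-transition
  p|qp|q = 7 ε-transitions

7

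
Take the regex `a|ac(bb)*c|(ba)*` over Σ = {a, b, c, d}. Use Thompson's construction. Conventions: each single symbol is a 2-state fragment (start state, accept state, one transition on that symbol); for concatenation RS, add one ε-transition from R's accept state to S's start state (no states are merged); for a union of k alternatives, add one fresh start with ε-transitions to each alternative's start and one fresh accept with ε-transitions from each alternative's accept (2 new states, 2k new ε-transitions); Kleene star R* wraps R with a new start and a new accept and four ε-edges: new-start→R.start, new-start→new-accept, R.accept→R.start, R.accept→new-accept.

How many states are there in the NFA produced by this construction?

22

By structural recursion:
Each of the 8 symbol leaves contributes a 2-state fragment.
  bb = 4 states
  (bb)* = 6 states
  ac(bb)*c = 12 states
  ba = 4 states
  (ba)* = 6 states
  a|ac(bb)*c|(ba)* = 22 states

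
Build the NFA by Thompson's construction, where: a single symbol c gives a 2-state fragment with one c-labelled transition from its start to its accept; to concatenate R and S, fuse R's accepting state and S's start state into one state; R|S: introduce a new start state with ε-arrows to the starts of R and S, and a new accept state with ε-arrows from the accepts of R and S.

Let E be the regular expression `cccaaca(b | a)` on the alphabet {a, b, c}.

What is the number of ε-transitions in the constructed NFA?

Building bottom-up:
Each of the 9 symbol leaves contributes 0 ε-transitions.
  b | a — 4 ε-transitions
  cccaaca(b | a) — 4 ε-transitions

4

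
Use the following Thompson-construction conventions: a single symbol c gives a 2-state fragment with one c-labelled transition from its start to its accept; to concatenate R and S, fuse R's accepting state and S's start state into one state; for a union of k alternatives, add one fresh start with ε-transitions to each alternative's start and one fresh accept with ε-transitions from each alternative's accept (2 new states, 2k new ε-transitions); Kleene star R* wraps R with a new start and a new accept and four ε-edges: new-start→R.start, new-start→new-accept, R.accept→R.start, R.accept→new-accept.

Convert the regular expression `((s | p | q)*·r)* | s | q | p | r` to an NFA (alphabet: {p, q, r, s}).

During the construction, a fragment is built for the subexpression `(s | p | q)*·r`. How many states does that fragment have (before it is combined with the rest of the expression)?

11

Fragment for `(s | p | q)*·r`:
Each of the 4 symbol leaves contributes a 2-state fragment.
  s | p | q — 8 states
  (s | p | q)* — 10 states
  (s | p | q)*·r — 11 states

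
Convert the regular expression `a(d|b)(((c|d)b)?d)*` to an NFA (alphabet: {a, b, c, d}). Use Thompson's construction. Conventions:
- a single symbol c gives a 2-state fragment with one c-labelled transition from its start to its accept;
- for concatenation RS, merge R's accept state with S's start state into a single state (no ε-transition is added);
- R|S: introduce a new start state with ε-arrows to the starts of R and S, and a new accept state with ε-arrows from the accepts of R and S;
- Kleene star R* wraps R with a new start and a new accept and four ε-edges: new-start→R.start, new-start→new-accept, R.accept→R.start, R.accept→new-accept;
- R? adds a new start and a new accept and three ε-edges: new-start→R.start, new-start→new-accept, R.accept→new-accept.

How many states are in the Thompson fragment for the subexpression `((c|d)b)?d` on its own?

Fragment for `((c|d)b)?d`:
Each of the 4 symbol leaves contributes a 2-state fragment.
  c|d — 6 states
  (c|d)b — 7 states
  ((c|d)b)? — 9 states
  ((c|d)b)?d — 10 states

10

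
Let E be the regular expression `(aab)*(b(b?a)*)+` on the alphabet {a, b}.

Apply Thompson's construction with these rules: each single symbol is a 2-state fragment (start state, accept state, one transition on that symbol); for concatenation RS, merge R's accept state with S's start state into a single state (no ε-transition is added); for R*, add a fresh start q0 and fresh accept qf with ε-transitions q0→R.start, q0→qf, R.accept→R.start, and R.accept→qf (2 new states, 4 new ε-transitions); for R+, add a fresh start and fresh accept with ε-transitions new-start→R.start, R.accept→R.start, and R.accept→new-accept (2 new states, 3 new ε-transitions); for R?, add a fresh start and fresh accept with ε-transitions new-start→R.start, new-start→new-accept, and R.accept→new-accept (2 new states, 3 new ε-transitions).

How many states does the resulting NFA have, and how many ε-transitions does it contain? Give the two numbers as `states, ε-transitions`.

Building bottom-up:
Each of the 6 symbol leaves contributes 2 states and 0 ε-transitions.
  aab → 4 states, 0 ε-transitions
  (aab)* → 6 states, 4 ε-transitions
  b? → 4 states, 3 ε-transitions
  b?a → 5 states, 3 ε-transitions
  (b?a)* → 7 states, 7 ε-transitions
  b(b?a)* → 8 states, 7 ε-transitions
  (b(b?a)*)+ → 10 states, 10 ε-transitions
  (aab)*(b(b?a)*)+ → 15 states, 14 ε-transitions

15, 14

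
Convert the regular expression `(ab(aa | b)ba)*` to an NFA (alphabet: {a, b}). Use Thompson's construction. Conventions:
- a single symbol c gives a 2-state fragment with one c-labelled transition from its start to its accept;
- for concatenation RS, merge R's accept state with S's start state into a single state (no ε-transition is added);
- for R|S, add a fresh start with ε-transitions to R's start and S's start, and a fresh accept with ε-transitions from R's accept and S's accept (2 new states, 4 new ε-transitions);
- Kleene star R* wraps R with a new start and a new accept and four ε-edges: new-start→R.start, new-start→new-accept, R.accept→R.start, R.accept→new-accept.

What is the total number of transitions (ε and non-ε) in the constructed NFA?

15

Recursing over subexpressions:
Each of the 7 symbol leaves contributes 1 transition (1 symbol, 0 ε).
  aa : 2 transitions (2 symbol, 0 ε)
  aa | b : 7 transitions (3 symbol, 4 ε)
  ab(aa | b)ba : 11 transitions (7 symbol, 4 ε)
  (ab(aa | b)ba)* : 15 transitions (7 symbol, 8 ε)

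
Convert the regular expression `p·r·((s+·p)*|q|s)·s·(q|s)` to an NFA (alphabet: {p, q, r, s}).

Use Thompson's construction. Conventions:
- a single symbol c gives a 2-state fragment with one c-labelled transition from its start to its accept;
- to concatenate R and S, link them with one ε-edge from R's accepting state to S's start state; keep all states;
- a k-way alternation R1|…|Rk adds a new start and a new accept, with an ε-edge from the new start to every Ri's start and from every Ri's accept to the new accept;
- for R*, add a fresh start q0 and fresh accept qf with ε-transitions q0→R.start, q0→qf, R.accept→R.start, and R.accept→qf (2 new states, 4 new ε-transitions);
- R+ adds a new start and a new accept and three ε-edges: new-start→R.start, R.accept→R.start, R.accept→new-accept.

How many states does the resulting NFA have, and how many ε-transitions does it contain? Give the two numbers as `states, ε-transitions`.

26, 22

Per subexpression:
Each of the 9 symbol leaves contributes 2 states and 0 ε-transitions.
  s+ = 4 states, 3 ε-transitions
  s+·p = 6 states, 4 ε-transitions
  (s+·p)* = 8 states, 8 ε-transitions
  (s+·p)*|q|s = 14 states, 14 ε-transitions
  q|s = 6 states, 4 ε-transitions
  p·r·((s+·p)*|q|s)·s·(q|s) = 26 states, 22 ε-transitions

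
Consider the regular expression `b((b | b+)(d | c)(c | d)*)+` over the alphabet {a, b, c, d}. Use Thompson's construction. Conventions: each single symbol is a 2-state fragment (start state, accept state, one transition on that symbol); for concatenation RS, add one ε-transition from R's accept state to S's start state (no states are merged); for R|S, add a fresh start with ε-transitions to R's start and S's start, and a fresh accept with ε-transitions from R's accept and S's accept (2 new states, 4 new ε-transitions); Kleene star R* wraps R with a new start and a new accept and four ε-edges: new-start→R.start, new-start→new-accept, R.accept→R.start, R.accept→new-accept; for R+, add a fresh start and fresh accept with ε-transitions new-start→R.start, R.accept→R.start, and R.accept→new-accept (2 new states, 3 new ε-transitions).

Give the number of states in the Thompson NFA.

By structural recursion:
Each of the 7 symbol leaves contributes a 2-state fragment.
  b+ → 4 states
  b | b+ → 8 states
  d | c → 6 states
  c | d → 6 states
  (c | d)* → 8 states
  (b | b+)(d | c)(c | d)* → 22 states
  ((b | b+)(d | c)(c | d)*)+ → 24 states
  b((b | b+)(d | c)(c | d)*)+ → 26 states

26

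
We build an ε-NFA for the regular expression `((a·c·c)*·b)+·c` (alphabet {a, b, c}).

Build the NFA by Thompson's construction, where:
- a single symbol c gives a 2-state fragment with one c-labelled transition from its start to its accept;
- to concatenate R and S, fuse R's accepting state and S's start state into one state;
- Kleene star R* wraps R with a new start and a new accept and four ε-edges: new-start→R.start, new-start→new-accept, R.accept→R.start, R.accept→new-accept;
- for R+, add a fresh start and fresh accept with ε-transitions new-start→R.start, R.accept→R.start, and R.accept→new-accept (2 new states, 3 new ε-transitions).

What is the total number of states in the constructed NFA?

Building bottom-up:
Each of the 5 symbol leaves contributes a 2-state fragment.
  a·c·c : 4 states
  (a·c·c)* : 6 states
  (a·c·c)*·b : 7 states
  ((a·c·c)*·b)+ : 9 states
  ((a·c·c)*·b)+·c : 10 states

10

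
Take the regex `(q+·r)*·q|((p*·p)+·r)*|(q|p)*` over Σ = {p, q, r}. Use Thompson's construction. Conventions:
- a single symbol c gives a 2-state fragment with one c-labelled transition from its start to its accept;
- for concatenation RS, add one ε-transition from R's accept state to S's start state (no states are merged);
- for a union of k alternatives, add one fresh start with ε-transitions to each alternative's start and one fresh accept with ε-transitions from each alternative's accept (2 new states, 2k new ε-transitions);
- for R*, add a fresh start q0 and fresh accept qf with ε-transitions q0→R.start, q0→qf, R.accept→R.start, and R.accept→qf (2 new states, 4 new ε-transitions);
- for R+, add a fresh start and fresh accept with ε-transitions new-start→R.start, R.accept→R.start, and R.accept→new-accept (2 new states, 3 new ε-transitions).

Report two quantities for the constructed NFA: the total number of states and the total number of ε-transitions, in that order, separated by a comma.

32, 36

Building bottom-up:
Each of the 8 symbol leaves contributes 2 states and 0 ε-transitions.
  q+ : 4 states, 3 ε-transitions
  q+·r : 6 states, 4 ε-transitions
  (q+·r)* : 8 states, 8 ε-transitions
  (q+·r)*·q : 10 states, 9 ε-transitions
  p* : 4 states, 4 ε-transitions
  p*·p : 6 states, 5 ε-transitions
  (p*·p)+ : 8 states, 8 ε-transitions
  (p*·p)+·r : 10 states, 9 ε-transitions
  ((p*·p)+·r)* : 12 states, 13 ε-transitions
  q|p : 6 states, 4 ε-transitions
  (q|p)* : 8 states, 8 ε-transitions
  (q+·r)*·q|((p*·p)+·r)*|(q|p)* : 32 states, 36 ε-transitions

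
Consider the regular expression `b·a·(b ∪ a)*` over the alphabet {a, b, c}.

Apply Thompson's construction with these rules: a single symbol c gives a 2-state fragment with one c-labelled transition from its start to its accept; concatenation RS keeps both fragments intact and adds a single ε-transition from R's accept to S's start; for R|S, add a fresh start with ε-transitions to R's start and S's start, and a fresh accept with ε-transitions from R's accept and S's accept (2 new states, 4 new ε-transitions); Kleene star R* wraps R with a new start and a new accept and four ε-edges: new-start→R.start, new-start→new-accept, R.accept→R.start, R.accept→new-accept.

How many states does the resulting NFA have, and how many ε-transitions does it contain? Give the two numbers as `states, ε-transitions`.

12, 10

Building bottom-up:
Each of the 4 symbol leaves contributes 2 states and 0 ε-transitions.
  b ∪ a — 6 states, 4 ε-transitions
  (b ∪ a)* — 8 states, 8 ε-transitions
  b·a·(b ∪ a)* — 12 states, 10 ε-transitions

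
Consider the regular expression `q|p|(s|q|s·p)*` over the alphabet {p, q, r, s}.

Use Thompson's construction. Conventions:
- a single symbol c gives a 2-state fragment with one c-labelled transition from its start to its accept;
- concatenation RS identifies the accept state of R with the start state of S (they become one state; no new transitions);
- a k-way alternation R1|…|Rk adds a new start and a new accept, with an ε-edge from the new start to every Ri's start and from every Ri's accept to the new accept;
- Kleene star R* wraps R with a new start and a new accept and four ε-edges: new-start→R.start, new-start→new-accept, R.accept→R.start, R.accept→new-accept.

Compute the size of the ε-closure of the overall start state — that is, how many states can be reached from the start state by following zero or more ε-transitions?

10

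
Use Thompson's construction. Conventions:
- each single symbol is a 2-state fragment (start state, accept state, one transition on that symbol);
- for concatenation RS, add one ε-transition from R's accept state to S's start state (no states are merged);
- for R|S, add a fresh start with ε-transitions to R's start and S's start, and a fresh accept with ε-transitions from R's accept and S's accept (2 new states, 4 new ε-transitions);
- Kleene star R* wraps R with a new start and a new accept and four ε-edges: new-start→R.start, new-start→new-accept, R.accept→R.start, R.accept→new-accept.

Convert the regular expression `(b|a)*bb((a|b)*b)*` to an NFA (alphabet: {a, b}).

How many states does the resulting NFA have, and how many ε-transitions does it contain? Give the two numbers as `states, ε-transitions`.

24, 24

Building bottom-up:
Each of the 7 symbol leaves contributes 2 states and 0 ε-transitions.
  b|a — 6 states, 4 ε-transitions
  (b|a)* — 8 states, 8 ε-transitions
  a|b — 6 states, 4 ε-transitions
  (a|b)* — 8 states, 8 ε-transitions
  (a|b)*b — 10 states, 9 ε-transitions
  ((a|b)*b)* — 12 states, 13 ε-transitions
  (b|a)*bb((a|b)*b)* — 24 states, 24 ε-transitions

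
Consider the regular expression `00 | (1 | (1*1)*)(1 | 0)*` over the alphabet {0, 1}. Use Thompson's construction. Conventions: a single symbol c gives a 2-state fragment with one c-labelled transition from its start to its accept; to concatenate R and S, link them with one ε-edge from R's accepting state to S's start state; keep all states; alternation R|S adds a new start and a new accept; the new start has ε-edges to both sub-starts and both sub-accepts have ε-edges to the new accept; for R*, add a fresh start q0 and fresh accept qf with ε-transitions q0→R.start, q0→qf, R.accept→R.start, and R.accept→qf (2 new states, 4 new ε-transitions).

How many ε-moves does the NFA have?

Building bottom-up:
Each of the 7 symbol leaves contributes 0 ε-transitions.
  00 = 1 ε-transition
  1* = 4 ε-transitions
  1*1 = 5 ε-transitions
  (1*1)* = 9 ε-transitions
  1 | (1*1)* = 13 ε-transitions
  1 | 0 = 4 ε-transitions
  (1 | 0)* = 8 ε-transitions
  (1 | (1*1)*)(1 | 0)* = 22 ε-transitions
  00 | (1 | (1*1)*)(1 | 0)* = 27 ε-transitions

27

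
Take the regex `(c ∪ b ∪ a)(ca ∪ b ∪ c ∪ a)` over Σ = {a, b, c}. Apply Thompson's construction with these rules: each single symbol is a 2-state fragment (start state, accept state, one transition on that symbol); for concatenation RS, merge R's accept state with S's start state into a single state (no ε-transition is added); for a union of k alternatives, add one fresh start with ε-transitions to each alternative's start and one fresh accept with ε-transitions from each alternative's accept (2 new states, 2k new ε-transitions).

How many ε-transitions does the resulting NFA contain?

14

Per subexpression:
Each of the 8 symbol leaves contributes 0 ε-transitions.
  c ∪ b ∪ a = 6 ε-transitions
  ca = 0 ε-transitions
  ca ∪ b ∪ c ∪ a = 8 ε-transitions
  (c ∪ b ∪ a)(ca ∪ b ∪ c ∪ a) = 14 ε-transitions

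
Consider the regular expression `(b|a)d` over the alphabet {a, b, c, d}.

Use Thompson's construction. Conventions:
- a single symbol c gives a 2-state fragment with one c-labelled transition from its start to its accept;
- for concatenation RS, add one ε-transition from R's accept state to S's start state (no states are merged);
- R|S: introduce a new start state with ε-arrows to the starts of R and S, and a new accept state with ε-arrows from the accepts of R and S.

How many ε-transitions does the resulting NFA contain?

5

Bottom-up over the parse tree:
Each of the 3 symbol leaves contributes 0 ε-transitions.
  b|a — 4 ε-transitions
  (b|a)d — 5 ε-transitions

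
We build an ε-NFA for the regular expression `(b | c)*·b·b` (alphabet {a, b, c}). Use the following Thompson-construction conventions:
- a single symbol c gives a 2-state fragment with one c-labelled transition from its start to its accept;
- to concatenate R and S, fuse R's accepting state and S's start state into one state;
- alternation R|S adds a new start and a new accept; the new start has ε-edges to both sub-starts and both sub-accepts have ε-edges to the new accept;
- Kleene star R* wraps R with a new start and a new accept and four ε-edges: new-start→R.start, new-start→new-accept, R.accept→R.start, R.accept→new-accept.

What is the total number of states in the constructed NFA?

By structural recursion:
Each of the 4 symbol leaves contributes a 2-state fragment.
  b | c → 6 states
  (b | c)* → 8 states
  (b | c)*·b·b → 10 states

10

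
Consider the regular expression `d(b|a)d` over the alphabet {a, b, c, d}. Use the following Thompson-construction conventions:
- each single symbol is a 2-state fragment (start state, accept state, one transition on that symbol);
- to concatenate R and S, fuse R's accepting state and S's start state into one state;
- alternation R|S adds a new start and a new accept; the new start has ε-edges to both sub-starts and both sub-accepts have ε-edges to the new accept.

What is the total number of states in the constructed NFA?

Per subexpression:
Each of the 4 symbol leaves contributes a 2-state fragment.
  b|a = 6 states
  d(b|a)d = 8 states

8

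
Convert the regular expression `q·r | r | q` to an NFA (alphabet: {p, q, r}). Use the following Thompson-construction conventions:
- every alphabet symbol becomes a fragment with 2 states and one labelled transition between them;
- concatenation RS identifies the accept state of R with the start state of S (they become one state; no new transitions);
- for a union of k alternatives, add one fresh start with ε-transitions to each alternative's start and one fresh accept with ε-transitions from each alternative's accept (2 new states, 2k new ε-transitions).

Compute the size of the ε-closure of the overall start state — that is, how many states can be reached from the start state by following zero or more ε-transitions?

4

Compute the ε-closure size of each fragment's start state recursively; a symbol fragment's start has no outgoing ε-edge, so its closure is just itself (size 1).
  q·r → same as the first factor's closure: C = 1
  q·r | r | q → new start ε-reaches every alternative's start; none of them accept ε, so the new accept is not reached: C = 1 + 1 + 1 + 1 = 4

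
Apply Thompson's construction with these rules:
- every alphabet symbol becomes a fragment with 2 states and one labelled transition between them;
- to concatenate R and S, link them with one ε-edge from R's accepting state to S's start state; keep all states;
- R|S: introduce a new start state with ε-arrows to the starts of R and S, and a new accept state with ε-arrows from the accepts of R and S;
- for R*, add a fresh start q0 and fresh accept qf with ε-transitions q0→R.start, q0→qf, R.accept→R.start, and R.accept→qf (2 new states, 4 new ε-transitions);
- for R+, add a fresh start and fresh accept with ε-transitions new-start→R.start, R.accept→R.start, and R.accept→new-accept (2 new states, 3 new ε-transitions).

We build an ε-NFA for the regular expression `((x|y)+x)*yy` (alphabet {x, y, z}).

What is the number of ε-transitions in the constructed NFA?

Bottom-up over the parse tree:
Each of the 5 symbol leaves contributes 0 ε-transitions.
  x|y : 4 ε-transitions
  (x|y)+ : 7 ε-transitions
  (x|y)+x : 8 ε-transitions
  ((x|y)+x)* : 12 ε-transitions
  ((x|y)+x)*yy : 14 ε-transitions

14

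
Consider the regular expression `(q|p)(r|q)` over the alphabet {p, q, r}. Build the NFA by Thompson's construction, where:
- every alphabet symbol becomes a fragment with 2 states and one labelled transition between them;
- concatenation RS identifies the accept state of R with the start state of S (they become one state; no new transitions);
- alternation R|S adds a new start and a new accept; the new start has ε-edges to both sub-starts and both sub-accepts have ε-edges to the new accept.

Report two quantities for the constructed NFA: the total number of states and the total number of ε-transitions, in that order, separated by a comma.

11, 8

Building bottom-up:
Each of the 4 symbol leaves contributes 2 states and 0 ε-transitions.
  q|p — 6 states, 4 ε-transitions
  r|q — 6 states, 4 ε-transitions
  (q|p)(r|q) — 11 states, 8 ε-transitions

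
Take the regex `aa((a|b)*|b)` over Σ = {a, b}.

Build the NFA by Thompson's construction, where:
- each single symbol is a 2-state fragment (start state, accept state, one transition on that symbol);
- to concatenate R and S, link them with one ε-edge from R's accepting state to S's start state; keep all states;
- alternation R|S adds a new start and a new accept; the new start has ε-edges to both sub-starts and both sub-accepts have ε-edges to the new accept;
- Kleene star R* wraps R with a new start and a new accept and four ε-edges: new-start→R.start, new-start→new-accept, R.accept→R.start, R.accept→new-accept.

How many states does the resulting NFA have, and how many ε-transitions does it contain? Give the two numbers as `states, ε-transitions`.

Per subexpression:
Each of the 5 symbol leaves contributes 2 states and 0 ε-transitions.
  a|b — 6 states, 4 ε-transitions
  (a|b)* — 8 states, 8 ε-transitions
  (a|b)*|b — 12 states, 12 ε-transitions
  aa((a|b)*|b) — 16 states, 14 ε-transitions

16, 14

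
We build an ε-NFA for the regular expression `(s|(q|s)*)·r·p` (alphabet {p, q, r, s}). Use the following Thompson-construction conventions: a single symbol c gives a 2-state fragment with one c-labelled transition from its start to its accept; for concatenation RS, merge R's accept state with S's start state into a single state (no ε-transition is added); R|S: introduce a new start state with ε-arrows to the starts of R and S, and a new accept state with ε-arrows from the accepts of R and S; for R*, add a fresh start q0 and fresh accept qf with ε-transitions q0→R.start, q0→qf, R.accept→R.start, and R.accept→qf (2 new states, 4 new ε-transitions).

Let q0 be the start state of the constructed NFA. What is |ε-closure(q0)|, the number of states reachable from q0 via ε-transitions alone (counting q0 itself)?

Work bottom-up. For each fragment F, track |ε-closure(F.start)| and whether F's accept lies in that closure (i.e. whether F accepts ε). A single-symbol fragment has closure size 1 and does not accept ε.
  q|s — |ε-closure| = 1 + 1 + 1 = 3 (the new accept is not ε-reachable since no branch accepts ε)
  (q|s)* — the star's fresh start ε-reaches both the body's start and the fresh accept: |ε-closure| = 2 + 3 = 5
  s|(q|s)* — |ε-closure| = 1 (new start) + (1 + 5) + 1 (new accept, since some branch ε-reaches its own accept) = 8
  (s|(q|s)*)·r·p — the left operand accepts ε, so the closure extends into the next operand (the shared merged state is already counted); |ε-closure| = 8 + (1−1) = 8

8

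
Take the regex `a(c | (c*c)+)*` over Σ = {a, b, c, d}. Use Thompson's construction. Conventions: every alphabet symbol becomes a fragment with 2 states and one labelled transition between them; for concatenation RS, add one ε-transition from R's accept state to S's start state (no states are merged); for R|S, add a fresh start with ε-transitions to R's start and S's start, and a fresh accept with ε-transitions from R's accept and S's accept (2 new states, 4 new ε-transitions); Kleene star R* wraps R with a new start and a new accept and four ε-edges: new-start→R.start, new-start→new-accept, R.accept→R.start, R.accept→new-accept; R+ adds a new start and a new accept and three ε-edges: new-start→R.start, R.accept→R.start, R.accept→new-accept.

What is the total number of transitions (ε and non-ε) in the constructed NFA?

21

Bottom-up over the parse tree:
Each of the 4 symbol leaves contributes 1 transition (1 symbol, 0 ε).
  c* = 5 transitions (1 symbol, 4 ε)
  c*c = 7 transitions (2 symbol, 5 ε)
  (c*c)+ = 10 transitions (2 symbol, 8 ε)
  c | (c*c)+ = 15 transitions (3 symbol, 12 ε)
  (c | (c*c)+)* = 19 transitions (3 symbol, 16 ε)
  a(c | (c*c)+)* = 21 transitions (4 symbol, 17 ε)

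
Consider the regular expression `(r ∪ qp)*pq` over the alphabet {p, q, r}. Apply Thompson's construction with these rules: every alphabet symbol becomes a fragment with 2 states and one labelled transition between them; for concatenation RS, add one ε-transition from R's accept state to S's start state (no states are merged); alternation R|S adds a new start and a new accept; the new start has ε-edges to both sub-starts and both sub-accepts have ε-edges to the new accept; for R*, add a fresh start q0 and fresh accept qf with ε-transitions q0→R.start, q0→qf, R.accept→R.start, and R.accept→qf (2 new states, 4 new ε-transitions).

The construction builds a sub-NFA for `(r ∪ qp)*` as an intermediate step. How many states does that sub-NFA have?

Fragment for `(r ∪ qp)*`:
Each of the 3 symbol leaves contributes a 2-state fragment.
  qp : 4 states
  r ∪ qp : 8 states
  (r ∪ qp)* : 10 states

10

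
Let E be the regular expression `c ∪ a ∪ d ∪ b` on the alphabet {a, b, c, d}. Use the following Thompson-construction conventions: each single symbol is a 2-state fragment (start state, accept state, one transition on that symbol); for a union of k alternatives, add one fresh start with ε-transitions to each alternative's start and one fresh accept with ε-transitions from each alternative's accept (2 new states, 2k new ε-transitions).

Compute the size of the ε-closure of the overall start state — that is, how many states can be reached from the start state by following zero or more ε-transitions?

Compute the ε-closure size of each fragment's start state recursively; a symbol fragment's start has no outgoing ε-edge, so its closure is just itself (size 1).
  c ∪ a ∪ d ∪ b → new start ε-reaches every alternative's start; none of them accept ε, so the new accept is not reached: C = 1 + 1 + 1 + 1 + 1 = 5

5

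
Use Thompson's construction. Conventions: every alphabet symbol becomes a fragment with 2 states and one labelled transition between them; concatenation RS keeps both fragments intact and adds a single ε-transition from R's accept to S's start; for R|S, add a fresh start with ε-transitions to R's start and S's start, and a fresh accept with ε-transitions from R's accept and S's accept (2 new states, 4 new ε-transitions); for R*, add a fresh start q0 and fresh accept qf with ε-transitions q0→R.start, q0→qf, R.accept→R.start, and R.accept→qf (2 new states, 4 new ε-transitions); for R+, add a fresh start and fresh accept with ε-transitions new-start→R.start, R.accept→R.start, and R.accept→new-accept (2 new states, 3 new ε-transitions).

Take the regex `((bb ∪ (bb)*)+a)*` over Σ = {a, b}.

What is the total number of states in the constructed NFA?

Recursing over subexpressions:
Each of the 5 symbol leaves contributes a 2-state fragment.
  bb = 4 states
  bb = 4 states
  (bb)* = 6 states
  bb ∪ (bb)* = 12 states
  (bb ∪ (bb)*)+ = 14 states
  (bb ∪ (bb)*)+a = 16 states
  ((bb ∪ (bb)*)+a)* = 18 states

18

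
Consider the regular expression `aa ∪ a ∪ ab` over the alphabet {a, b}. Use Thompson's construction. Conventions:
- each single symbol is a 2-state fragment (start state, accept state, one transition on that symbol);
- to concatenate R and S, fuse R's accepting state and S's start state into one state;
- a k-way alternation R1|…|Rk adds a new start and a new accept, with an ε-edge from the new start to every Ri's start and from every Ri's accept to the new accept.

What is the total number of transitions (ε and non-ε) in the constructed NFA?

By structural recursion:
Each of the 5 symbol leaves contributes 1 transition (1 symbol, 0 ε).
  aa — 2 transitions (2 symbol, 0 ε)
  ab — 2 transitions (2 symbol, 0 ε)
  aa ∪ a ∪ ab — 11 transitions (5 symbol, 6 ε)

11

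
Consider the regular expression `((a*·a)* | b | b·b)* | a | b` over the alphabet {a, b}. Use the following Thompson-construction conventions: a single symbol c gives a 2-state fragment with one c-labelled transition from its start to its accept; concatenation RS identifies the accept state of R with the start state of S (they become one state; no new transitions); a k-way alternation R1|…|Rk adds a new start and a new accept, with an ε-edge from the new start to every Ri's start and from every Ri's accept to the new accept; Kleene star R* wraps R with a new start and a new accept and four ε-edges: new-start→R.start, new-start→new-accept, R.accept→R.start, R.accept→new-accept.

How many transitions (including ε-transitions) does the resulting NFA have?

Per subexpression:
Each of the 7 symbol leaves contributes 1 transition (1 symbol, 0 ε).
  a* — 5 transitions (1 symbol, 4 ε)
  a*·a — 6 transitions (2 symbol, 4 ε)
  (a*·a)* — 10 transitions (2 symbol, 8 ε)
  b·b — 2 transitions (2 symbol, 0 ε)
  (a*·a)* | b | b·b — 19 transitions (5 symbol, 14 ε)
  ((a*·a)* | b | b·b)* — 23 transitions (5 symbol, 18 ε)
  ((a*·a)* | b | b·b)* | a | b — 31 transitions (7 symbol, 24 ε)

31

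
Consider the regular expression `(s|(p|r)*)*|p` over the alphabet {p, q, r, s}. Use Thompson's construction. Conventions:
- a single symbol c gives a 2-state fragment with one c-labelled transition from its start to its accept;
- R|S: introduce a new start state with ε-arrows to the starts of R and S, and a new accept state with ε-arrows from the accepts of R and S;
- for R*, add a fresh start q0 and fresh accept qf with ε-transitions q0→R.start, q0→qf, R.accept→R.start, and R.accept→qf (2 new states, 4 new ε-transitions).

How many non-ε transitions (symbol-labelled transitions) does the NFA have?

4

Recursing over subexpressions:
Each of the 4 symbol leaves contributes exactly 1 symbol transition.
  p|r : 2 symbol transitions
  (p|r)* : 2 symbol transitions
  s|(p|r)* : 3 symbol transitions
  (s|(p|r)*)* : 3 symbol transitions
  (s|(p|r)*)*|p : 4 symbol transitions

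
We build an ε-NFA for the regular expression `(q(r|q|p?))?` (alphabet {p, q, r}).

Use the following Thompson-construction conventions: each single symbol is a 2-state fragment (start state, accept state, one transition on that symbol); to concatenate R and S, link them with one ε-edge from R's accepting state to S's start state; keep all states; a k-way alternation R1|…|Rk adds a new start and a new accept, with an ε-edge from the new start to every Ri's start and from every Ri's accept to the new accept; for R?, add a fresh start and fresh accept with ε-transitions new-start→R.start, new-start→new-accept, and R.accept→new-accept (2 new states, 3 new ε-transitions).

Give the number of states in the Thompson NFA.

14

By structural recursion:
Each of the 4 symbol leaves contributes a 2-state fragment.
  p? : 4 states
  r|q|p? : 10 states
  q(r|q|p?) : 12 states
  (q(r|q|p?))? : 14 states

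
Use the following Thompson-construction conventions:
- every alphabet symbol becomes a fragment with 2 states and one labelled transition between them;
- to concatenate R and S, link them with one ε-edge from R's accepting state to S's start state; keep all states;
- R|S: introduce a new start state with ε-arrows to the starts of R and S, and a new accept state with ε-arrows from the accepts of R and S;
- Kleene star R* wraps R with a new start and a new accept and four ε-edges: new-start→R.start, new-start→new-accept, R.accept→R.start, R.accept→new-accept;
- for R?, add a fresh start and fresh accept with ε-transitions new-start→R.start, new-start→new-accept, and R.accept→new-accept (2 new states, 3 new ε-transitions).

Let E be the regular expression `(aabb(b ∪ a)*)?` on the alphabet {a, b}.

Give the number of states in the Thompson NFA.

Recursing over subexpressions:
Each of the 6 symbol leaves contributes a 2-state fragment.
  b ∪ a — 6 states
  (b ∪ a)* — 8 states
  aabb(b ∪ a)* — 16 states
  (aabb(b ∪ a)*)? — 18 states

18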